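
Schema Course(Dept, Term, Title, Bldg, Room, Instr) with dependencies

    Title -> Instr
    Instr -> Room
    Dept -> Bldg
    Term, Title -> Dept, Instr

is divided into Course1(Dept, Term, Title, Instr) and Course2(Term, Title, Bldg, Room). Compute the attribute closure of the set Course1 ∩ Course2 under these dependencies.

Course1 ∩ Course2 = {Term, Title}.
Title → Instr applies, adding Instr
Instr → Room applies, adding Room
Term, Title → Dept, Instr applies, adding Dept
Dept → Bldg applies, adding Bldg
Closure: {Dept, Term, Title, Bldg, Room, Instr}.

Dept, Term, Title, Bldg, Room, Instr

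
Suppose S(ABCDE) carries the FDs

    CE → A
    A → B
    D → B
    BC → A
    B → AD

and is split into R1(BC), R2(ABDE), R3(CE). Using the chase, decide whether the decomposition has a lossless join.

Chase test. Columns are ABCDE; row i has aⱼ where attribute j ∈ Ri, else bᵢⱼ.
Initial tableau (one row per fragment):
  row 1: b11 a2 a3 b14 b15
  row 2: a1 a2 b23 a4 a5
  row 3: b31 b32 a3 b34 a5
Rows 1 and 2 agree on B; apply B→AD and equate their AD entries.
No row becomes fully distinguished — the join is lossy.

No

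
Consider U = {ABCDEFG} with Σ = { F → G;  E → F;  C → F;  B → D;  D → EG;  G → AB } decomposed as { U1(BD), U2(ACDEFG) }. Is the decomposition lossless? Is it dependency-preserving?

Lossless test: (D)⁺ = {ABDEFG}, which contains all of one fragment — lossless.
Dependency preservation: G → AB is not contained in any single fragment, but the restricted closure of its left-hand side across the fragments still reaches the right-hand side; the remaining FDs each lie inside some fragment. All dependencies are preserved.

lossless and dependency-preserving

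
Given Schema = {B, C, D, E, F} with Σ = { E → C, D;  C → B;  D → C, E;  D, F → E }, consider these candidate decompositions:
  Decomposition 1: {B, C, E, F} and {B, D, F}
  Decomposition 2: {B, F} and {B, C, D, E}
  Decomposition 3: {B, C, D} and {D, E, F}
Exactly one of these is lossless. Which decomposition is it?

Decomposition 1: common = {B, F}, closure = {B, F} → lossy.
Decomposition 2: common = {B}, closure = {B} → lossy.
Decomposition 3: common = {D}, closure = {B, C, D, E} → lossless.

Decomposition 3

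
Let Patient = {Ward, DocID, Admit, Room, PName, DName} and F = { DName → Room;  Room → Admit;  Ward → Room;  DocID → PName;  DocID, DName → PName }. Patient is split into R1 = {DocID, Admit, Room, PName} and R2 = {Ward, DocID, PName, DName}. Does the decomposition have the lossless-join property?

Common attributes: R1 ∩ R2 = {DocID, PName}.
No dependency enlarges {DocID, PName}, so (DocID, PName)⁺ = {DocID, PName}.
The closure contains neither all of R1 = {DocID, Admit, Room, PName} nor all of R2 = {Ward, DocID, PName, DName}, so the common attributes are not a superkey of either fragment. The join is lossy.

No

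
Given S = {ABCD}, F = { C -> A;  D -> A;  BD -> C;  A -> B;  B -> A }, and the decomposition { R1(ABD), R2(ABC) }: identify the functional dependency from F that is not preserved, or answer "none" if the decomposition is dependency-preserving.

BD -> C

Check BD → C: no single fragment contains all of {BCD}, and the restricted closure of {BD} across the fragments never reaches {C}.
C → A is preserved.
D → A is preserved.
A → B is preserved.
B → A is preserved.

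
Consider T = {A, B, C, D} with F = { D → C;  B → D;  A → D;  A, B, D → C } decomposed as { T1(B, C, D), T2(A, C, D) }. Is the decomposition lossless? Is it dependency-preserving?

Lossless test: (C, D)⁺ = {C, D}, which is a superkey of neither fragment — lossy.
Dependency preservation: A, B, D → C is not contained in any single fragment, but the restricted closure of its left-hand side across the fragments still reaches the right-hand side; the remaining FDs each lie inside some fragment. All dependencies are preserved.

lossy but dependency-preserving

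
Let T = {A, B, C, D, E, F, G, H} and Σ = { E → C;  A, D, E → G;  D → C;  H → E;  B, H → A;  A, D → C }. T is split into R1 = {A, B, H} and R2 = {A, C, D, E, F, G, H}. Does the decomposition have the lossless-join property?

Common attributes: R1 ∩ R2 = {A, H}.
Closure of {A, H}: H → E applies, adding E; E → C applies, adding C. So (A, H)⁺ = {A, C, E, H}.
The closure contains neither all of R1 = {A, B, H} nor all of R2 = {A, C, D, E, F, G, H}, so the common attributes are not a superkey of either fragment. The join is lossy.

No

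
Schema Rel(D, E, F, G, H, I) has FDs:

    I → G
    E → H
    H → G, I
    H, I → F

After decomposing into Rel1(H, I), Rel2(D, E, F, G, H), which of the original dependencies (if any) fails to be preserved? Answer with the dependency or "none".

I → G

Check I → G: no single fragment contains all of {G, I}, and the restricted closure of {I} across the fragments never reaches {G}.
E → H is preserved.
H → G, I is preserved.
H, I → F is preserved.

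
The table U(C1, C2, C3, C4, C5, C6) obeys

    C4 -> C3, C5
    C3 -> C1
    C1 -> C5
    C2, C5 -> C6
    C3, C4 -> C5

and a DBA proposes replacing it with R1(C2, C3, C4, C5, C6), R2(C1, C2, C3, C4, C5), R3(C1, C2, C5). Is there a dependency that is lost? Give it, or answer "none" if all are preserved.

C4 → C3, C5 lies within R1.
C3 → C1 lies within R2.
C1 → C5 lies within R2.
C2, C5 → C6 lies within R1.
C3, C4 → C5 lies within R1.
Every dependency is enforceable on the fragments, so the decomposition is dependency-preserving.

none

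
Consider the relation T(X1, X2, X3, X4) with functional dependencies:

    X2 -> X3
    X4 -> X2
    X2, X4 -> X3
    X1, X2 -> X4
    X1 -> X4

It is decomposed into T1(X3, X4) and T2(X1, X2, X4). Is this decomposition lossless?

Yes

Common attributes: T1 ∩ T2 = {X4}.
Closure of {X4}: X4 → X2 applies, adding X2; X2, X4 → X3 applies, adding X3. So (X4)⁺ = {X2, X3, X4}.
This closure contains every attribute of T1, so T1 ∩ T2 → T1. The join is lossless.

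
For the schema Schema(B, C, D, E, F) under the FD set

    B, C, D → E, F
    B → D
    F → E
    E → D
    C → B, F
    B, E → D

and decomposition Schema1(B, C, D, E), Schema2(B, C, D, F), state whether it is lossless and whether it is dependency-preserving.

lossless but not dependency-preserving

Lossless test: (B, C, D)⁺ = {B, C, D, E, F}, which contains all of one fragment — lossless.
Dependency preservation: the restricted closure of {F} across the fragments never reaches {E}, so F → E cannot be enforced without a join — not preserved.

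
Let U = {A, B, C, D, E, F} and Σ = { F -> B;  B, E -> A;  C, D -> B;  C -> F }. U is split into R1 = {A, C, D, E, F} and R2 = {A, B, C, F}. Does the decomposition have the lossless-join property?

Common attributes: R1 ∩ R2 = {A, C, F}.
Closure of {A, C, F}: F → B applies, adding B. So (A, C, F)⁺ = {A, B, C, F}.
This closure contains every attribute of R2, so R1 ∩ R2 → R2. The join is lossless.

Yes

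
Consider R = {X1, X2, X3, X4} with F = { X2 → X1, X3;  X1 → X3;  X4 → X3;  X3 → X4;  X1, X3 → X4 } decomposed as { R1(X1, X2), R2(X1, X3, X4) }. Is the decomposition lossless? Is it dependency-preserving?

lossless and dependency-preserving

Lossless test: (X1)⁺ = {X1, X3, X4}, which contains all of one fragment — lossless.
Dependency preservation: X2 → X1, X3 is not contained in any single fragment, but the restricted closure of its left-hand side across the fragments still reaches the right-hand side; the remaining FDs each lie inside some fragment. All dependencies are preserved.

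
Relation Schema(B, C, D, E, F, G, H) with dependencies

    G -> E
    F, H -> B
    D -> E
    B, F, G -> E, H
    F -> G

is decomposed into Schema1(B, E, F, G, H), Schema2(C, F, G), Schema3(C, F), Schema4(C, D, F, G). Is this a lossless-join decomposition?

No

Chase test. Columns are B, C, D, E, F, G, H; row i has aⱼ where attribute j ∈ Schemai, else bᵢⱼ.
Initial tableau (one row per fragment):
  row 1: a1 b12 b13 a4 a5 a6 a7
  row 2: b21 a2 b23 b24 a5 a6 b27
  row 3: b31 a2 b33 b34 a5 b36 b37
  row 4: b41 a2 a3 b44 a5 a6 b47
Rows 1 and 2 agree on G; apply G→E and equate their E entries.
Rows 1 and 4 agree on G; apply G→E and equate their E entries.
Rows 1 and 3 agree on F; apply F→G and equate their G entries.
Rows 1 and 3 agree on G; apply G→E and equate their E entries.
No row becomes fully distinguished — the join is lossy.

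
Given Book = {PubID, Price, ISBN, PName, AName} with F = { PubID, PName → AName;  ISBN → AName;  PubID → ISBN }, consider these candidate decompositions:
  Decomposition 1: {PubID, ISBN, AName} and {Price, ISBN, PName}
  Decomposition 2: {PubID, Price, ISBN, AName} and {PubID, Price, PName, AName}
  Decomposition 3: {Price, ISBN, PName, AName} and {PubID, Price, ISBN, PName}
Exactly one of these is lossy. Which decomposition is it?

Decomposition 1: common = {ISBN}, closure = {ISBN, AName} → lossy.
Decomposition 2: common = {PubID, Price, AName}, closure = {PubID, Price, ISBN, AName} → lossless.
Decomposition 3: common = {Price, ISBN, PName}, closure = {Price, ISBN, PName, AName} → lossless.

Decomposition 1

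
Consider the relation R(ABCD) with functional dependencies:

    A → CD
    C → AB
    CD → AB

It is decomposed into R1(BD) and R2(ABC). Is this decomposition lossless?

No

Common attributes: R1 ∩ R2 = {B}.
No dependency enlarges {B}, so (B)⁺ = {B}.
The closure contains neither all of R1 = {BD} nor all of R2 = {ABC}, so the common attributes are not a superkey of either fragment. The join is lossy.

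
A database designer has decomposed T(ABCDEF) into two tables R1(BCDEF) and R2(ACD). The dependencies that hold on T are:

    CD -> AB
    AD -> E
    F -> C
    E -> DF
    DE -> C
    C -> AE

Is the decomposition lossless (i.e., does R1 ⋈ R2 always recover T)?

Common attributes: R1 ∩ R2 = {CD}.
Closure of {CD}: CD → AB applies, adding AB; AD → E applies, adding E; E → DF applies, adding F. So (CD)⁺ = {ABCDEF}.
This closure contains every attribute of R1, so R1 ∩ R2 → R1. The join is lossless.

Yes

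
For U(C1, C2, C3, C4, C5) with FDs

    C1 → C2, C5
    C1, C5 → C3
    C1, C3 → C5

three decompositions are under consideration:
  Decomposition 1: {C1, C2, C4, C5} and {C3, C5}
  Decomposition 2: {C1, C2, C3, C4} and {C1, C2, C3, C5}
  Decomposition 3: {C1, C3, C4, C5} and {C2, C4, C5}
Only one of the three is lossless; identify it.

Decomposition 2

Decomposition 1: common = {C5}, closure = {C5} → lossy.
Decomposition 2: common = {C1, C2, C3}, closure = {C1, C2, C3, C5} → lossless.
Decomposition 3: common = {C4, C5}, closure = {C4, C5} → lossy.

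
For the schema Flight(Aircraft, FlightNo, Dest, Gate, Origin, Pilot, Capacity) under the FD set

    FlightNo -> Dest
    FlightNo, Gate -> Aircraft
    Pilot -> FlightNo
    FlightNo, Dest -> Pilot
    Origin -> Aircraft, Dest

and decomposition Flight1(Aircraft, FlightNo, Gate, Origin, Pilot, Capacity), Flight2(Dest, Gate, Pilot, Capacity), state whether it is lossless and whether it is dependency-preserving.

Lossless test: (Gate, Pilot, Capacity)⁺ = {Aircraft, FlightNo, Dest, Gate, Pilot, Capacity}, which contains all of one fragment — lossless.
Dependency preservation: the restricted closure of {Origin} across the fragments never reaches {Aircraft, Dest}, so Origin → Aircraft, Dest cannot be enforced without a join — not preserved.

lossless but not dependency-preserving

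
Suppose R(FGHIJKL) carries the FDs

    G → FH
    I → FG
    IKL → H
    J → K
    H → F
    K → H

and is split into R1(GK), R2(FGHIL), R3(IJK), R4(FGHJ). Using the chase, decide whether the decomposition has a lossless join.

No

Chase test. Columns are FGHIJKL; row i has aⱼ where attribute j ∈ Ri, else bᵢⱼ.
Initial tableau (one row per fragment):
  row 1: b11 a2 b13 b14 b15 a6 b17
  row 2: a1 a2 a3 a4 b25 b26 a7
  row 3: b31 b32 b33 a4 a5 a6 b37
  row 4: a1 a2 a3 b44 a5 b46 b47
Rows 1 and 2 agree on G; apply G→FH and equate their FH entries.
Rows 2 and 3 agree on I; apply I→FG and equate their FG entries.
Rows 3 and 4 agree on J; apply J→K and equate their K entries.
Rows 1 and 3 agree on K; apply K→H and equate their H entries.
No row becomes fully distinguished — the join is lossy.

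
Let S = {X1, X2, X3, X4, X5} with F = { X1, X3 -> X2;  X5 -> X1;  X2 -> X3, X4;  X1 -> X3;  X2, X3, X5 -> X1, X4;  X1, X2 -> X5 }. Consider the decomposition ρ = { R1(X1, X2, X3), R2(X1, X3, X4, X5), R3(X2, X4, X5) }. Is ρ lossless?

Chase test. Columns are X1, X2, X3, X4, X5; row i has aⱼ where attribute j ∈ Ri, else bᵢⱼ.
Initial tableau (one row per fragment):
  row 1: a1 a2 a3 b14 b15
  row 2: a1 b22 a3 a4 a5
  row 3: b31 a2 b33 a4 a5
Rows 1 and 2 agree on X1, X3; apply X1, X3→X2 and equate their X2 entries.
Rows 2 and 3 agree on X5; apply X5→X1 and equate their X1 entries.
Rows 1 and 2 agree on X2; apply X2→X3, X4 and equate their X3, X4 entries.
Rows 1 and 3 agree on X2; apply X2→X3, X4 and equate their X3, X4 entries.
Rows 1 and 2 agree on X1, X2; apply X1, X2→X5 and equate their X5 entries.
Row 1 is now all distinguished symbols — the join is lossless.

Yes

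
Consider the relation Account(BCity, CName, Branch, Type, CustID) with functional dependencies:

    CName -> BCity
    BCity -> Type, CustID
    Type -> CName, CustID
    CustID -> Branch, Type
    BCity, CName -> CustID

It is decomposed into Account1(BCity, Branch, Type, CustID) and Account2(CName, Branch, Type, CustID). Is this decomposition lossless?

Yes

Common attributes: Account1 ∩ Account2 = {Branch, Type, CustID}.
Closure of {Branch, Type, CustID}: Type → CName, CustID applies, adding CName; CName → BCity applies, adding BCity. So (Branch, Type, CustID)⁺ = {BCity, CName, Branch, Type, CustID}.
This closure contains every attribute of Account1, so Account1 ∩ Account2 → Account1. The join is lossless.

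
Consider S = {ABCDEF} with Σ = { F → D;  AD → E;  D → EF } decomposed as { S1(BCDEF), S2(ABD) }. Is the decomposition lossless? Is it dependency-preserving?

Lossless test: (BD)⁺ = {BDEF}, which is a superkey of neither fragment — lossy.
Dependency preservation: AD → E is not contained in any single fragment, but the restricted closure of its left-hand side across the fragments still reaches the right-hand side; the remaining FDs each lie inside some fragment. All dependencies are preserved.

lossy but dependency-preserving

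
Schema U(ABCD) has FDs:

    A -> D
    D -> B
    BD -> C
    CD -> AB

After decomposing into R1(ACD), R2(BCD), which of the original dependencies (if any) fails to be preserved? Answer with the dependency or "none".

none

A → D lies within R1.
D → B lies within R2.
BD → C lies within R2.
CD → AB: restricted closure across fragments reaches AB.
Every dependency is enforceable on the fragments, so the decomposition is dependency-preserving.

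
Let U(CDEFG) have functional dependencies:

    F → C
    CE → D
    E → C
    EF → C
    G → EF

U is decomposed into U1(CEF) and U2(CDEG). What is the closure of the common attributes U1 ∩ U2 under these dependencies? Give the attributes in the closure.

CDE

U1 ∩ U2 = {CE}.
CE → D applies, adding D
Closure: {CDE}.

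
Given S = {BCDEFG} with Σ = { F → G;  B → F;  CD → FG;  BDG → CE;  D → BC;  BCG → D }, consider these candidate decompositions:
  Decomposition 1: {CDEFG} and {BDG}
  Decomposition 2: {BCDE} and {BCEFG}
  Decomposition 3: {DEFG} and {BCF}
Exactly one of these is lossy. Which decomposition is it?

Decomposition 3

Decomposition 1: common = {DG}, closure = {BCDEFG} → lossless.
Decomposition 2: common = {BCE}, closure = {BCDEFG} → lossless.
Decomposition 3: common = {F}, closure = {FG} → lossy.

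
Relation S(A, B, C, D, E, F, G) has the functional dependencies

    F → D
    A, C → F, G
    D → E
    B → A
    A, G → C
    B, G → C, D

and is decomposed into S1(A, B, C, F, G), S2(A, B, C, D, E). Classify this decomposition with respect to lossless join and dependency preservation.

lossless but not dependency-preserving

Lossless test: (A, B, C)⁺ = {A, B, C, D, E, F, G}, which contains all of one fragment — lossless.
Dependency preservation: the restricted closure of {F} across the fragments never reaches {D}, so F → D cannot be enforced without a join — not preserved.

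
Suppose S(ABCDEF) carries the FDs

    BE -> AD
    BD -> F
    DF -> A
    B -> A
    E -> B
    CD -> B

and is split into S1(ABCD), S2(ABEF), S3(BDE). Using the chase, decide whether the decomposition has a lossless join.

No

Chase test. Columns are ABCDEF; row i has aⱼ where attribute j ∈ Si, else bᵢⱼ.
Initial tableau (one row per fragment):
  row 1: a1 a2 a3 a4 b15 b16
  row 2: a1 a2 b23 b24 a5 a6
  row 3: b31 a2 b33 a4 a5 b36
Rows 2 and 3 agree on BE; apply BE→AD and equate their AD entries.
Rows 1 and 2 agree on BD; apply BD→F and equate their F entries.
Rows 1 and 3 agree on BD; apply BD→F and equate their F entries.
No row becomes fully distinguished — the join is lossy.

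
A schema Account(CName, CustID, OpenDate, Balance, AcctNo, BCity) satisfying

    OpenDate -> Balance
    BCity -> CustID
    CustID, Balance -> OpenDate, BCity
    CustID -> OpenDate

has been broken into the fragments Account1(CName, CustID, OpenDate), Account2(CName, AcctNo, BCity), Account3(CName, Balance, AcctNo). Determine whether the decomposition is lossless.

Chase test. Columns are CName, CustID, OpenDate, Balance, AcctNo, BCity; row i has aⱼ where attribute j ∈ Accounti, else bᵢⱼ.
Initial tableau (one row per fragment):
  row 1: a1 a2 a3 b14 b15 b16
  row 2: a1 b22 b23 b24 a5 a6
  row 3: a1 b32 b33 a4 a5 b36
No row becomes fully distinguished — the join is lossy.

No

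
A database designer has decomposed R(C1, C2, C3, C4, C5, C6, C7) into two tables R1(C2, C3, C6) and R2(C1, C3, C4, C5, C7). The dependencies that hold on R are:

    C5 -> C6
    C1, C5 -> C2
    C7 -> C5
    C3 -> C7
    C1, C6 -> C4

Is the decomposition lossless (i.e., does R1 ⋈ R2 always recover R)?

Common attributes: R1 ∩ R2 = {C3}.
Closure of {C3}: C3 → C7 applies, adding C7; C7 → C5 applies, adding C5; C5 → C6 applies, adding C6. So (C3)⁺ = {C3, C5, C6, C7}.
The closure contains neither all of R1 = {C2, C3, C6} nor all of R2 = {C1, C3, C4, C5, C7}, so the common attributes are not a superkey of either fragment. The join is lossy.

No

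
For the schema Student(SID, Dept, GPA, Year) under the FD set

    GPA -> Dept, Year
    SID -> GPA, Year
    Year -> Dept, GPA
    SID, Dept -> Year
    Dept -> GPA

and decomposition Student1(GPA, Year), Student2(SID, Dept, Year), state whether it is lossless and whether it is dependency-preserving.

Lossless test: (Year)⁺ = {Dept, GPA, Year}, which contains all of one fragment — lossless.
Dependency preservation: GPA → Dept, Year; SID → GPA, Year; Year → Dept, GPA; Dept → GPA are not contained in any single fragment, but the restricted closure of each left-hand side across the fragments still reaches the right-hand side; the remaining FDs each lie inside some fragment. All dependencies are preserved.

lossless and dependency-preserving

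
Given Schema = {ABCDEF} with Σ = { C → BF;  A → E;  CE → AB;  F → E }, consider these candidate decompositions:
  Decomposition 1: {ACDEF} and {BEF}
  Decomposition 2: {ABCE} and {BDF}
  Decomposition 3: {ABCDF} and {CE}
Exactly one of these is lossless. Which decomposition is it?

Decomposition 1: common = {EF}, closure = {EF} → lossy.
Decomposition 2: common = {B}, closure = {B} → lossy.
Decomposition 3: common = {C}, closure = {ABCEF} → lossless.

Decomposition 3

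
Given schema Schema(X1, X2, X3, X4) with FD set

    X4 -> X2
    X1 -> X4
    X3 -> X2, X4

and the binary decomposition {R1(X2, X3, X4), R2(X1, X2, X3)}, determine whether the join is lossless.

Common attributes: R1 ∩ R2 = {X2, X3}.
Closure of {X2, X3}: X3 → X2, X4 applies, adding X4. So (X2, X3)⁺ = {X2, X3, X4}.
This closure contains every attribute of R1, so R1 ∩ R2 → R1. The join is lossless.

Yes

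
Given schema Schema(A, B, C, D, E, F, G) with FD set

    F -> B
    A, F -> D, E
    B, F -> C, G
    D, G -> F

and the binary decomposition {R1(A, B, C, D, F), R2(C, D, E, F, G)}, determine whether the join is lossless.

Common attributes: R1 ∩ R2 = {C, D, F}.
Closure of {C, D, F}: F → B applies, adding B; B, F → C, G applies, adding G. So (C, D, F)⁺ = {B, C, D, F, G}.
The closure contains neither all of R1 = {A, B, C, D, F} nor all of R2 = {C, D, E, F, G}, so the common attributes are not a superkey of either fragment. The join is lossy.

No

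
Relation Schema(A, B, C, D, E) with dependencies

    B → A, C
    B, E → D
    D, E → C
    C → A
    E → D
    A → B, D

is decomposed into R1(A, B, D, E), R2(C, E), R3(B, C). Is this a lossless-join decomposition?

Yes

Chase test. Columns are A, B, C, D, E; row i has aⱼ where attribute j ∈ Ri, else bᵢⱼ.
Initial tableau (one row per fragment):
  row 1: a1 a2 b13 a4 a5
  row 2: b21 b22 a3 b24 a5
  row 3: b31 a2 a3 b34 b35
Rows 1 and 3 agree on B; apply B→A, C and equate their A, C entries.
Rows 1 and 2 agree on C; apply C→A and equate their A entries.
Rows 1 and 2 agree on E; apply E→D and equate their D entries.
Rows 1 and 2 agree on A; apply A→B, D and equate their B, D entries.
Rows 1 and 3 agree on A; apply A→B, D and equate their B, D entries.
Row 1 is now all distinguished symbols — the join is lossless.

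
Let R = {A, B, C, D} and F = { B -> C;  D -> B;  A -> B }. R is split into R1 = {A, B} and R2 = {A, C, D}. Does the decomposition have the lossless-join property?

Common attributes: R1 ∩ R2 = {A}.
Closure of {A}: A → B applies, adding B; B → C applies, adding C. So (A)⁺ = {A, B, C}.
This closure contains every attribute of R1, so R1 ∩ R2 → R1. The join is lossless.

Yes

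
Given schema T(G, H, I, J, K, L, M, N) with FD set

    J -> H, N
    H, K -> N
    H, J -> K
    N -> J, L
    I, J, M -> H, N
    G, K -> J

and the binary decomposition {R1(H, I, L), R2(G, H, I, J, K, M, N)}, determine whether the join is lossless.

No

Common attributes: R1 ∩ R2 = {H, I}.
No dependency enlarges {H, I}, so (H, I)⁺ = {H, I}.
The closure contains neither all of R1 = {H, I, L} nor all of R2 = {G, H, I, J, K, M, N}, so the common attributes are not a superkey of either fragment. The join is lossy.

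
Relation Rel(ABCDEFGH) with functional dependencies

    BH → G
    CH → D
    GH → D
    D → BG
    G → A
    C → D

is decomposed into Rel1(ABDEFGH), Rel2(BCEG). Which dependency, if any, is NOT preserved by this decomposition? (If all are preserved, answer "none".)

Check C → D: no single fragment contains all of {CD}, and the restricted closure of {C} across the fragments never reaches {D}.
BH → G is preserved.
CH → D is preserved.
GH → D is preserved.
D → BG is preserved.
G → A is preserved.

C → D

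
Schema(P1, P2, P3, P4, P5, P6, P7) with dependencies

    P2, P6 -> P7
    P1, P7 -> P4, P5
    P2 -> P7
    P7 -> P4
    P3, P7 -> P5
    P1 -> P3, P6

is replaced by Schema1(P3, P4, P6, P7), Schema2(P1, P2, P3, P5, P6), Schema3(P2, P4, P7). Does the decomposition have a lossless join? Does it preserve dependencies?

lossless but not dependency-preserving

Lossless test (chase): Rows 2 and 3 agree on P2; apply P2→P7 and equate their P7 entries. Rows 1 and 2 agree on P7; apply P7→P4 and equate their P4 entries. Rows 1 and 2 agree on P3, P7; apply P3, P7→P5 and equate their P5 entries. Row 2 is now all distinguished symbols — the join is lossless.
Dependency preservation: the restricted closure of {P1, P7} across the fragments never reaches {P4, P5}, so P1, P7 → P4, P5 cannot be enforced without a join — not preserved.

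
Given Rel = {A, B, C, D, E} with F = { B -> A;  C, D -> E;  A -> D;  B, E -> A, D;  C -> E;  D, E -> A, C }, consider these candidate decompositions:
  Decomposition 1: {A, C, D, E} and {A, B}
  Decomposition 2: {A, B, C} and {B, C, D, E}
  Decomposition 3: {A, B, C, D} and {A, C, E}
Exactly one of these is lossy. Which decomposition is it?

Decomposition 1: common = {A}, closure = {A, D} → lossy.
Decomposition 2: common = {B, C}, closure = {A, B, C, D, E} → lossless.
Decomposition 3: common = {A, C}, closure = {A, C, D, E} → lossless.

Decomposition 1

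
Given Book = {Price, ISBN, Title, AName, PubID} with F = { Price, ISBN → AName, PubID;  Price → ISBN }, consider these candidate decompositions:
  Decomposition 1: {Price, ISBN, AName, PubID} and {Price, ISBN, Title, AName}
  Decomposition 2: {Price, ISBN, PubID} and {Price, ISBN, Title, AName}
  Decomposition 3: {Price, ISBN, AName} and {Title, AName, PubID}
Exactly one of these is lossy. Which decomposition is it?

Decomposition 1: common = {Price, ISBN, AName}, closure = {Price, ISBN, AName, PubID} → lossless.
Decomposition 2: common = {Price, ISBN}, closure = {Price, ISBN, AName, PubID} → lossless.
Decomposition 3: common = {AName}, closure = {AName} → lossy.

Decomposition 3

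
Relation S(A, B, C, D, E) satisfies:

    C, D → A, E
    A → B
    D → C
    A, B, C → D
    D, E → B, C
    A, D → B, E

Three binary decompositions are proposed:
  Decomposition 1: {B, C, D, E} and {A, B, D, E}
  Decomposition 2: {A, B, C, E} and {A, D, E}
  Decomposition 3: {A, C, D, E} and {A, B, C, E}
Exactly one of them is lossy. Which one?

Decomposition 1: common = {B, D, E}, closure = {A, B, C, D, E} → lossless.
Decomposition 2: common = {A, E}, closure = {A, B, E} → lossy.
Decomposition 3: common = {A, C, E}, closure = {A, B, C, D, E} → lossless.

Decomposition 2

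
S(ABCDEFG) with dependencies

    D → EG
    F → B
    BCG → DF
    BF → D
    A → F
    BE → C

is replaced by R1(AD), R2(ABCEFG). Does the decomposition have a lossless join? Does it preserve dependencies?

lossless but not dependency-preserving

Lossless test: (A)⁺ = {ABCDEFG}, which contains all of one fragment — lossless.
Dependency preservation: the restricted closure of {D} across the fragments never reaches {EG}, so D → EG cannot be enforced without a join — not preserved.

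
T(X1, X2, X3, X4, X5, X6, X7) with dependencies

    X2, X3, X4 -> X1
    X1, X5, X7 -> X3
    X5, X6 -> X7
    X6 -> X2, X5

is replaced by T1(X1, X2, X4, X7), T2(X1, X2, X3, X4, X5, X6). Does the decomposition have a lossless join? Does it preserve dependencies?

Lossless test: (X1, X2, X4)⁺ = {X1, X2, X4}, which is a superkey of neither fragment — lossy.
Dependency preservation: the restricted closure of {X1, X5, X7} across the fragments never reaches {X3}, so X1, X5, X7 → X3 cannot be enforced without a join — not preserved.

lossy and not dependency-preserving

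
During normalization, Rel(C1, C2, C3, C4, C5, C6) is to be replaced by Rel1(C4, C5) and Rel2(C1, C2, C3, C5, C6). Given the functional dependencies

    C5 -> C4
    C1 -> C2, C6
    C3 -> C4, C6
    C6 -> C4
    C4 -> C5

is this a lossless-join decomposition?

Common attributes: Rel1 ∩ Rel2 = {C5}.
Closure of {C5}: C5 → C4 applies, adding C4. So (C5)⁺ = {C4, C5}.
This closure contains every attribute of Rel1, so Rel1 ∩ Rel2 → Rel1. The join is lossless.

Yes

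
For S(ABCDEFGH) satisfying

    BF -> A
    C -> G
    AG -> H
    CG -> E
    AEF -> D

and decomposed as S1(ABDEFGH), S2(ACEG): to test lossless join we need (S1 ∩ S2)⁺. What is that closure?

S1 ∩ S2 = {AEG}.
AG → H applies, adding H
Closure: {AEGH}.

AEGH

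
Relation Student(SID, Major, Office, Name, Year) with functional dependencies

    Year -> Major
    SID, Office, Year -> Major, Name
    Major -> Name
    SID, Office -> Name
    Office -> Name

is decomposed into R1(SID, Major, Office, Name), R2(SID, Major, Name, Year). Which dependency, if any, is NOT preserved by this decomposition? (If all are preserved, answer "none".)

Year → Major lies within R2.
SID, Office, Year → Major, Name: restricted closure across fragments reaches Major, Name.
Major → Name lies within R1.
SID, Office → Name lies within R1.
Office → Name lies within R1.
Every dependency is enforceable on the fragments, so the decomposition is dependency-preserving.

none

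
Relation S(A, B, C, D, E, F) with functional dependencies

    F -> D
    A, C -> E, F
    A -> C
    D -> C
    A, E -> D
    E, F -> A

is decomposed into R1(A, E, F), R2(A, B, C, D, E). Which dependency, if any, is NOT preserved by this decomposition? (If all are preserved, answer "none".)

F -> D

Check F → D: no single fragment contains all of {D, F}, and the restricted closure of {F} across the fragments never reaches {D}.
A, C → E, F is preserved.
A → C is preserved.
D → C is preserved.
A, E → D is preserved.
E, F → A is preserved.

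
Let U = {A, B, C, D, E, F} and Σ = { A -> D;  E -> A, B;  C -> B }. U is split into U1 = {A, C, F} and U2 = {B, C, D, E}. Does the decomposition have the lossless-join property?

No

Common attributes: U1 ∩ U2 = {C}.
Closure of {C}: C → B applies, adding B. So (C)⁺ = {B, C}.
The closure contains neither all of U1 = {A, C, F} nor all of U2 = {B, C, D, E}, so the common attributes are not a superkey of either fragment. The join is lossy.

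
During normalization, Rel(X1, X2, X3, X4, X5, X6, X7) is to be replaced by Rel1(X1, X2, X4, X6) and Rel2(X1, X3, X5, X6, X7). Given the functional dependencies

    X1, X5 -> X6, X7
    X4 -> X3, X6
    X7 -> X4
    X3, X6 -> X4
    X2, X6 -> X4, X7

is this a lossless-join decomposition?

Common attributes: Rel1 ∩ Rel2 = {X1, X6}.
No dependency enlarges {X1, X6}, so (X1, X6)⁺ = {X1, X6}.
The closure contains neither all of Rel1 = {X1, X2, X4, X6} nor all of Rel2 = {X1, X3, X5, X6, X7}, so the common attributes are not a superkey of either fragment. The join is lossy.

No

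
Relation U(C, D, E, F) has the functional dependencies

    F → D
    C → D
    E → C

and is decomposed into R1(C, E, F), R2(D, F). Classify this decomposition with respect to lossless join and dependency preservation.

lossless but not dependency-preserving

Lossless test: (F)⁺ = {D, F}, which contains all of one fragment — lossless.
Dependency preservation: the restricted closure of {C} across the fragments never reaches {D}, so C → D cannot be enforced without a join — not preserved.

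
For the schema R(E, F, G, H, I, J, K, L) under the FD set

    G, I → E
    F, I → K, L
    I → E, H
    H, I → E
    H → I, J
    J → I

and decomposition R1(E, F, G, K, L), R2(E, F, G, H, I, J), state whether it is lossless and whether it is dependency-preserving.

Lossless test: (E, F, G)⁺ = {E, F, G}, which is a superkey of neither fragment — lossy.
Dependency preservation: the restricted closure of {F, I} across the fragments never reaches {K, L}, so F, I → K, L cannot be enforced without a join — not preserved.

lossy and not dependency-preserving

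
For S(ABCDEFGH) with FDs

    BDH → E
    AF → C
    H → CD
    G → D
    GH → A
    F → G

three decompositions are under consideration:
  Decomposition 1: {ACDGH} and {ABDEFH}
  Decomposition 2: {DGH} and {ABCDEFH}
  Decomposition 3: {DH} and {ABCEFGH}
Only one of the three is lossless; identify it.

Decomposition 3

Decomposition 1: common = {ADH}, closure = {ACDH} → lossy.
Decomposition 2: common = {DH}, closure = {CDH} → lossy.
Decomposition 3: common = {H}, closure = {CDH} → lossless.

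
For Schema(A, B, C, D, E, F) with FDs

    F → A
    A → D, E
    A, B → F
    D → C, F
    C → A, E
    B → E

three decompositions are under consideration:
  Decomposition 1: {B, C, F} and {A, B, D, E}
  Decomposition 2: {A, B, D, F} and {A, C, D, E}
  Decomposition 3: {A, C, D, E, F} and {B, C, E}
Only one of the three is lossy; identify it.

Decomposition 1

Decomposition 1: common = {B}, closure = {B, E} → lossy.
Decomposition 2: common = {A, D}, closure = {A, C, D, E, F} → lossless.
Decomposition 3: common = {C, E}, closure = {A, C, D, E, F} → lossless.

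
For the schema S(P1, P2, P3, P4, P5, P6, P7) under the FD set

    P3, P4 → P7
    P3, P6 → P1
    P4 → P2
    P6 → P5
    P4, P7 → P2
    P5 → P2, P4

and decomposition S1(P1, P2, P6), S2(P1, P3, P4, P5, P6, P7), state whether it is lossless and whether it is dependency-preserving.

Lossless test: (P1, P6)⁺ = {P1, P2, P4, P5, P6}, which contains all of one fragment — lossless.
Dependency preservation: the restricted closure of {P4} across the fragments never reaches {P2}, so P4 → P2 cannot be enforced without a join — not preserved.

lossless but not dependency-preserving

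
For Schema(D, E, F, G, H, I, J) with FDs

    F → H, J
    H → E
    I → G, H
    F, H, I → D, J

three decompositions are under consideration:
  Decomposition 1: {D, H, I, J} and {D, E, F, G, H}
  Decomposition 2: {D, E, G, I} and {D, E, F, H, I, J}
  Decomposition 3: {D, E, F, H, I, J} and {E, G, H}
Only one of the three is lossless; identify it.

Decomposition 1: common = {D, H}, closure = {D, E, H} → lossy.
Decomposition 2: common = {D, E, I}, closure = {D, E, G, H, I} → lossless.
Decomposition 3: common = {E, H}, closure = {E, H} → lossy.

Decomposition 2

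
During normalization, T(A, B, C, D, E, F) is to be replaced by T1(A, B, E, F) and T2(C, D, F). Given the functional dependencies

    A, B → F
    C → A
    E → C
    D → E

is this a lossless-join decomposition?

No

Common attributes: T1 ∩ T2 = {F}.
No dependency enlarges {F}, so (F)⁺ = {F}.
The closure contains neither all of T1 = {A, B, E, F} nor all of T2 = {C, D, F}, so the common attributes are not a superkey of either fragment. The join is lossy.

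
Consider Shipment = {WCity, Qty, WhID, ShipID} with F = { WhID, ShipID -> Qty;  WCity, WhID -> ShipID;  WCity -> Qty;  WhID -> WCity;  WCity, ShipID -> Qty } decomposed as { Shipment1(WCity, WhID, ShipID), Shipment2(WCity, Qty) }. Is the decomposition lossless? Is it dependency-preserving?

lossless and dependency-preserving

Lossless test: (WCity)⁺ = {WCity, Qty}, which contains all of one fragment — lossless.
Dependency preservation: WhID, ShipID → Qty; WCity, ShipID → Qty are not contained in any single fragment, but the restricted closure of each left-hand side across the fragments still reaches the right-hand side; the remaining FDs each lie inside some fragment. All dependencies are preserved.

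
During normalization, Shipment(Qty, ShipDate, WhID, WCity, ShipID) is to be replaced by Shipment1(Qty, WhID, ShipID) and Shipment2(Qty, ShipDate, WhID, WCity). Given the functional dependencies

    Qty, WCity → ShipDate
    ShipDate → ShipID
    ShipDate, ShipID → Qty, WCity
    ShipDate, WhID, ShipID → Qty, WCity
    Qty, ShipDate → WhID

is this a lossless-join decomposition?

No

Common attributes: Shipment1 ∩ Shipment2 = {Qty, WhID}.
No dependency enlarges {Qty, WhID}, so (Qty, WhID)⁺ = {Qty, WhID}.
The closure contains neither all of Shipment1 = {Qty, WhID, ShipID} nor all of Shipment2 = {Qty, ShipDate, WhID, WCity}, so the common attributes are not a superkey of either fragment. The join is lossy.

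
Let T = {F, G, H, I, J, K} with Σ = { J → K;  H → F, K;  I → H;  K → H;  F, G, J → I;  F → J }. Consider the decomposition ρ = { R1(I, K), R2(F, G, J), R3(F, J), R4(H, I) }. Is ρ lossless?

Chase test. Columns are F, G, H, I, J, K; row i has aⱼ where attribute j ∈ Ri, else bᵢⱼ.
Initial tableau (one row per fragment):
  row 1: b11 b12 b13 a4 b15 a6
  row 2: a1 a2 b23 b24 a5 b26
  row 3: a1 b32 b33 b34 a5 b36
  row 4: b41 b42 a3 a4 b45 b46
Rows 2 and 3 agree on J; apply J→K and equate their K entries.
Rows 1 and 4 agree on I; apply I→H and equate their H entries.
Rows 2 and 3 agree on K; apply K→H and equate their H entries.
Rows 1 and 4 agree on H; apply H→F, K and equate their F, K entries.
Rows 1 and 4 agree on F; apply F→J and equate their J entries.
No row becomes fully distinguished — the join is lossy.

No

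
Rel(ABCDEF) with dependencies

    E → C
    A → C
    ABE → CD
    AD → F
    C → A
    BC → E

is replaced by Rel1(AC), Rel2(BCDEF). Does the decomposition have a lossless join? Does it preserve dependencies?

Lossless test: (C)⁺ = {AC}, which contains all of one fragment — lossless.
Dependency preservation: ABE → CD; AD → F are not contained in any single fragment, but the restricted closure of each left-hand side across the fragments still reaches the right-hand side; the remaining FDs each lie inside some fragment. All dependencies are preserved.

lossless and dependency-preserving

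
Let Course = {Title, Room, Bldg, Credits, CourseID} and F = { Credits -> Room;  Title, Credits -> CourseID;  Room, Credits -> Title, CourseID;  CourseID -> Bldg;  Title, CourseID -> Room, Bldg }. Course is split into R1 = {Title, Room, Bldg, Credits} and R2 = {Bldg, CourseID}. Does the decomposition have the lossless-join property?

No

Common attributes: R1 ∩ R2 = {Bldg}.
No dependency enlarges {Bldg}, so (Bldg)⁺ = {Bldg}.
The closure contains neither all of R1 = {Title, Room, Bldg, Credits} nor all of R2 = {Bldg, CourseID}, so the common attributes are not a superkey of either fragment. The join is lossy.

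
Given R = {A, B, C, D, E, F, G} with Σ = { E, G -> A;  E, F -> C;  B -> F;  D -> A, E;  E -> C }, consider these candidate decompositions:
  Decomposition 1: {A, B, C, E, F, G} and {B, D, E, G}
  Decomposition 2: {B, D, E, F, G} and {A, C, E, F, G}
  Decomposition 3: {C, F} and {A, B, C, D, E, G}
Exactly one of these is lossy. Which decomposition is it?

Decomposition 1: common = {B, E, G}, closure = {A, B, C, E, F, G} → lossless.
Decomposition 2: common = {E, F, G}, closure = {A, C, E, F, G} → lossless.
Decomposition 3: common = {C}, closure = {C} → lossy.

Decomposition 3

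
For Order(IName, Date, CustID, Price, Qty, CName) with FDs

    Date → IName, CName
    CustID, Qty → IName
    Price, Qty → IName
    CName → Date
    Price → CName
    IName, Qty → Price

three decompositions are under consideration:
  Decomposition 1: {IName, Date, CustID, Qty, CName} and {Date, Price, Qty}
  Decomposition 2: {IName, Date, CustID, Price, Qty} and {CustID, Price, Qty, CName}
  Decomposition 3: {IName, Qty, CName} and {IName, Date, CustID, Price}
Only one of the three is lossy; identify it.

Decomposition 1: common = {Date, Qty}, closure = {IName, Date, Price, Qty, CName} → lossless.
Decomposition 2: common = {CustID, Price, Qty}, closure = {IName, Date, CustID, Price, Qty, CName} → lossless.
Decomposition 3: common = {IName}, closure = {IName} → lossy.

Decomposition 3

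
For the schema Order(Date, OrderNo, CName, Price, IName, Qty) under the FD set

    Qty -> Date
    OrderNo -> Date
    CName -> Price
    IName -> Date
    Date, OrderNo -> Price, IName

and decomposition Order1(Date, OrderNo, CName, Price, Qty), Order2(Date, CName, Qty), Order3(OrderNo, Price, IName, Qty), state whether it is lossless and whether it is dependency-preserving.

Lossless test (chase): Rows 1 and 3 agree on Qty; apply Qty→Date and equate their Date entries. Rows 1 and 2 agree on CName; apply CName→Price and equate their Price entries. Rows 1 and 3 agree on Date, OrderNo; apply Date, OrderNo→Price, IName and equate their Price, IName entries. Row 1 is now all distinguished symbols — the join is lossless.
Dependency preservation: the restricted closure of {IName} across the fragments never reaches {Date}, so IName → Date cannot be enforced without a join — not preserved.

lossless but not dependency-preserving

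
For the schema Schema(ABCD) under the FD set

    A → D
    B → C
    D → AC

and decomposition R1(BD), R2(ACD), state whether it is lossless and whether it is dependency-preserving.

lossless but not dependency-preserving

Lossless test: (D)⁺ = {ACD}, which contains all of one fragment — lossless.
Dependency preservation: the restricted closure of {B} across the fragments never reaches {C}, so B → C cannot be enforced without a join — not preserved.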